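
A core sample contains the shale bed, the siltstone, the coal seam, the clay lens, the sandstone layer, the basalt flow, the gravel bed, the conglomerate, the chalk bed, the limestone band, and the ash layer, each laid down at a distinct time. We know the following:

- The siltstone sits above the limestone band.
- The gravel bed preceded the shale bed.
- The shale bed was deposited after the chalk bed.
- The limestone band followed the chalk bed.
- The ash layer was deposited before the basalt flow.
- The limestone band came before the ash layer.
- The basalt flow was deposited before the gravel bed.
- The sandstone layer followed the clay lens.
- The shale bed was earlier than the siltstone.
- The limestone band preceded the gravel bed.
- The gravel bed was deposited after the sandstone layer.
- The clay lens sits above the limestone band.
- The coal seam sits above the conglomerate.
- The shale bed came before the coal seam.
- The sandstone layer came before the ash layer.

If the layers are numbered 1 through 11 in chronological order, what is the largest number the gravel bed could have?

8

The gravel bed must come before the coal seam, the shale bed, and the siltstone — 3 layers forced after it.
Everything else can be placed before the gravel bed in some valid order, so the gravel bed can sit as late as position 11 − 3 = 8.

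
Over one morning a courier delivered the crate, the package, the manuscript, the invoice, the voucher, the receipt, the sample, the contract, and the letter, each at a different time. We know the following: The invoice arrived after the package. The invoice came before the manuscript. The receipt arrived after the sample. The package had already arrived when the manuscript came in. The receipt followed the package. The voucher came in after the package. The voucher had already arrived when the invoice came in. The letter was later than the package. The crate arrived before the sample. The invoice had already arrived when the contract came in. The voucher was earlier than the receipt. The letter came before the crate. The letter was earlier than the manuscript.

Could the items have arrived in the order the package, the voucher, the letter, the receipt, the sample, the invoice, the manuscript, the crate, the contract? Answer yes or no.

no

The constraints require the sample before the receipt, but in the proposed sequence the receipt appears ahead of the sample. That one violation is enough.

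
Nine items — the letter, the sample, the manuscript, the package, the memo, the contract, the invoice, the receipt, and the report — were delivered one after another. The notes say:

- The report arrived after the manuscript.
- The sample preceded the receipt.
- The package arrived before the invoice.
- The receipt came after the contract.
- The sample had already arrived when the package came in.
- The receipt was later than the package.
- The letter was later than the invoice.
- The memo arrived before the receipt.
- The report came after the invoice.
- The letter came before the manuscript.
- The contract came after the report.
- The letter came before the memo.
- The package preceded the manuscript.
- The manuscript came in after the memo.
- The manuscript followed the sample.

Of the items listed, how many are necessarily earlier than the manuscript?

5

Directly stated before the manuscript: the letter, the memo, the package, and the sample.
The invoice reaches the manuscript via the invoice → the letter → the manuscript.
No chain forces the report (or any of the others) ahead of the manuscript.
That's the invoice, the letter, the memo, the package, and the sample — 5 in all.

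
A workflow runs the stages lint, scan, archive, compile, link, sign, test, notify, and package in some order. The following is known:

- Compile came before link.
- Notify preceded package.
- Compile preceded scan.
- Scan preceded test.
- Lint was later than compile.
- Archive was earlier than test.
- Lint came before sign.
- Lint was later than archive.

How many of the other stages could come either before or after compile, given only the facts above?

3

Forced after compile: link, lint, scan, sign, and test.
That leaves archive, notify, and package with no forced order relative to compile — 3.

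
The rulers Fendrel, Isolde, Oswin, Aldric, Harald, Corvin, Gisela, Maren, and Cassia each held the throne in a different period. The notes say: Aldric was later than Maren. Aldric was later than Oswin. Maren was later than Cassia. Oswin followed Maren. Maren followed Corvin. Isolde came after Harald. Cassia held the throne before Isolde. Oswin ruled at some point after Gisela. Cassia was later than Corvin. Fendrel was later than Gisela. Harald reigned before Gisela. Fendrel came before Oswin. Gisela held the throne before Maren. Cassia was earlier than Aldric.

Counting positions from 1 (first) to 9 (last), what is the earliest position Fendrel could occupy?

3

Gisela and Harald must both come before Fendrel — 2 forced predecessors.
Nothing else is forced ahead of Fendrel, so their earliest slot is position 2 + 1 = 3.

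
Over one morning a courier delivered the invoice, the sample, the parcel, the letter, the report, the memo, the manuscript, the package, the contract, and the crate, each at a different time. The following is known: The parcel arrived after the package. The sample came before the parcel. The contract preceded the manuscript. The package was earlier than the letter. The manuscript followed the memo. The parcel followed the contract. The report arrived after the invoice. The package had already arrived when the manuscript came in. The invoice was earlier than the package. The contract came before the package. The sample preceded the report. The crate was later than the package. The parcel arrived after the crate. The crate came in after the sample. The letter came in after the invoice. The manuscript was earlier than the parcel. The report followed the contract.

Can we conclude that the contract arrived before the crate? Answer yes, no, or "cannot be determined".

yes

Chain the constraints: the contract → the package → the crate. Each link is directly stated, so the contract comes before the crate.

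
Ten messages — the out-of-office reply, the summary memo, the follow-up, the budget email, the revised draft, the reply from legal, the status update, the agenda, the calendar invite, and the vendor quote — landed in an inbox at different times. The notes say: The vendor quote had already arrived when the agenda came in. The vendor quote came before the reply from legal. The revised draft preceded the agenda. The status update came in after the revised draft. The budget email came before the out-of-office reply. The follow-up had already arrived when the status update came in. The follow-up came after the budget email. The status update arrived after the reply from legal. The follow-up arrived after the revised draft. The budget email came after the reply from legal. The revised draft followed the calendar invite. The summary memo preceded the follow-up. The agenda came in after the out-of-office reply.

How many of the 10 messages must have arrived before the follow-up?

Directly stated before the follow-up: the budget email, the revised draft, and the summary memo.
The calendar invite reaches the follow-up via the calendar invite → the revised draft → the follow-up.
The reply from legal reaches the follow-up via the reply from legal → the budget email → the follow-up.
The vendor quote reaches the follow-up via the vendor quote → the reply from legal → the budget email → the follow-up.
That's the budget email, the calendar invite, the reply from legal, the revised draft, the summary memo, and the vendor quote — 6 in all.

6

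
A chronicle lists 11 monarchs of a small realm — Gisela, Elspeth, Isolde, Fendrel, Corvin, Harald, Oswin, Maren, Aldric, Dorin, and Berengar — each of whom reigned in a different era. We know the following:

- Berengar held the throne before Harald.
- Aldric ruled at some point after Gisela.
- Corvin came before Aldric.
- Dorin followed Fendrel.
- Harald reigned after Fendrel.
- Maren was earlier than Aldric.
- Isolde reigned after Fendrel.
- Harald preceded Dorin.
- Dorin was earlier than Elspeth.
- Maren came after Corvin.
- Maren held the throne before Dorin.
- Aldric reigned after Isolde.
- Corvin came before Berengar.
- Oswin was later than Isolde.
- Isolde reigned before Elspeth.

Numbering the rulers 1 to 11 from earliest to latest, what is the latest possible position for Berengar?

8

Berengar must come before Dorin, Elspeth, and Harald — 3 rulers forced after them.
Everything else can be placed before Berengar in some valid order, so Berengar can sit as late as position 11 − 3 = 8.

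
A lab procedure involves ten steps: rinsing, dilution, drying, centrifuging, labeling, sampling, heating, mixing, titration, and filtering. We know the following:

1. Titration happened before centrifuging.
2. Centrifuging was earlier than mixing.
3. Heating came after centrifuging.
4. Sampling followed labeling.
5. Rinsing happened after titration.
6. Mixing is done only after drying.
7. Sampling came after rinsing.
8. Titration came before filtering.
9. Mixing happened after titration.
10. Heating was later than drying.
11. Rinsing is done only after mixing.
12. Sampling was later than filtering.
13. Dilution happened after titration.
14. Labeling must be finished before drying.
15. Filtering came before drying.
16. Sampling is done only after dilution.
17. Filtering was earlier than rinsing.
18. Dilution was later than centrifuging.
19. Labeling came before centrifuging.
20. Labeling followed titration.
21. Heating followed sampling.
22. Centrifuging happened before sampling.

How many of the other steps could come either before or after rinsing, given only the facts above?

Forced before rinsing: centrifuging, drying, filtering, labeling, mixing, and titration; forced after rinsing: heating and sampling.
That leaves dilution with no forced order relative to rinsing — 1.

1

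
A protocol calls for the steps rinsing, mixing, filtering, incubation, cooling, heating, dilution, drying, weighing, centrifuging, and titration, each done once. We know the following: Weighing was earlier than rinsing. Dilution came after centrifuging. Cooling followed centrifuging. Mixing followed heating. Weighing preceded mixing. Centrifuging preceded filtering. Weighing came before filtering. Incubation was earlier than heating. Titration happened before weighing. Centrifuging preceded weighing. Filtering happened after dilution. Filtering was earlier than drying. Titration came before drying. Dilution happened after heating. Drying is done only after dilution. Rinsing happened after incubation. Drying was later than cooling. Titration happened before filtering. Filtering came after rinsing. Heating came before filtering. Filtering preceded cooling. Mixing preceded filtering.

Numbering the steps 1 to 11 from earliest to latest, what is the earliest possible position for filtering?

9

Centrifuging, dilution, heating, incubation, mixing, rinsing, titration, and weighing must all come before filtering — 8 forced predecessors.
Nothing else is forced ahead of filtering, so its earliest slot is position 8 + 1 = 9.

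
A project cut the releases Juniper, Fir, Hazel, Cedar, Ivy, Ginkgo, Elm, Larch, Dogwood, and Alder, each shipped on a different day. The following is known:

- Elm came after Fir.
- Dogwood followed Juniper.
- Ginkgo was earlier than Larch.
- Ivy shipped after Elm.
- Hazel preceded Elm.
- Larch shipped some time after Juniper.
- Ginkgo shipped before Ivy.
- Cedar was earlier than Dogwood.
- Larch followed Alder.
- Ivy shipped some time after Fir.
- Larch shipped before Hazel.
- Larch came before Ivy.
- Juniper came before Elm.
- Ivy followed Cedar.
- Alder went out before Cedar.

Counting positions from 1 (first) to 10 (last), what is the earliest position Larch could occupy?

Alder, Ginkgo, and Juniper must all come before Larch — 3 forced predecessors.
Nothing else is forced ahead of Larch, so its earliest slot is position 3 + 1 = 4.

4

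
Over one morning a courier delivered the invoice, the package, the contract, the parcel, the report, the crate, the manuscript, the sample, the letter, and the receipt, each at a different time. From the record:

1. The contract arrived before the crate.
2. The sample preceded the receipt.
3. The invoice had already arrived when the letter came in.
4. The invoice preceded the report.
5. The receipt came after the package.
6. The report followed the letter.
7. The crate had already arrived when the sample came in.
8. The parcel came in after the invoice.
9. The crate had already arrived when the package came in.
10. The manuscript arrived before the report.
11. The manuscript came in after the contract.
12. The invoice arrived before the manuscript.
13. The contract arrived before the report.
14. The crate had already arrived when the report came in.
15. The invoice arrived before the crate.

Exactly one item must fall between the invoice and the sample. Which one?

Tracing the constraints gives the invoice → the crate → the sample, so the crate sits after the invoice and before the sample.
No other item is forced both after the invoice and before the sample.

the crate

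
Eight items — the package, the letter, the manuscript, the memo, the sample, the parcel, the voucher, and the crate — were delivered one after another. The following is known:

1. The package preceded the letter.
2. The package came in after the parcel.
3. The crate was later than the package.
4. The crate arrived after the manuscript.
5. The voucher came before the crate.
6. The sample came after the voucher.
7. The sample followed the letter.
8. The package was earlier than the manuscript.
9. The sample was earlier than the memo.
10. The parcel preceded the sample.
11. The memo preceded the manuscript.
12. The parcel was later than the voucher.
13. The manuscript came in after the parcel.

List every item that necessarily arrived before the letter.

Directly stated before the letter: the package.
The parcel reaches the letter via the parcel → the package → the letter.
The voucher reaches the letter via the voucher → the parcel → the package → the letter.

the package, the parcel, the voucher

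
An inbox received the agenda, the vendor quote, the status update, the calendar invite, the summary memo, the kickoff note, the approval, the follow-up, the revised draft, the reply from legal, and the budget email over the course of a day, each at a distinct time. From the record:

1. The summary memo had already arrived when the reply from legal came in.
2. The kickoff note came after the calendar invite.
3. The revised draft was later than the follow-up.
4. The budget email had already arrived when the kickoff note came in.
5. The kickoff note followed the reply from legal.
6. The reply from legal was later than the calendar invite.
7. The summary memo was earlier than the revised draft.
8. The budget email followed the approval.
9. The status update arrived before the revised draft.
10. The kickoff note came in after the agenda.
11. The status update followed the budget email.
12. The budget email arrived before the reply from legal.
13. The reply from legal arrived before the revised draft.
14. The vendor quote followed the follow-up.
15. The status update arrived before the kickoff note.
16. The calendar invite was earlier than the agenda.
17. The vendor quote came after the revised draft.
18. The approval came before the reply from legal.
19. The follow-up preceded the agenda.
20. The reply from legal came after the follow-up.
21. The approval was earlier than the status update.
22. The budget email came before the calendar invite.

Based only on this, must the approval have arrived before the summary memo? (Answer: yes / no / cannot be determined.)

cannot be determined

No chain of stated constraints runs from the approval to the summary memo, and none runs from the summary memo to the approval either.
So the relative order of the approval and the summary memo is not fixed by the given facts.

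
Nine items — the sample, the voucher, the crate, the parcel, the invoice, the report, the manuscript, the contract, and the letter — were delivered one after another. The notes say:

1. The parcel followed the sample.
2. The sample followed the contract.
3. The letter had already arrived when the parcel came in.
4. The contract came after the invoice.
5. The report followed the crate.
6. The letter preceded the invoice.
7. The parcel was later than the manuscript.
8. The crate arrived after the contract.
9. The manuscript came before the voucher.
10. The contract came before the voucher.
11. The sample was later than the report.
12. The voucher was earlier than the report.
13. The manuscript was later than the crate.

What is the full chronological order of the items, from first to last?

the letter, the invoice, the contract, the crate, the manuscript, the voucher, the report, the sample, the parcel

The constraints fix every adjacent pair, so only one ordering works:
the letter → the invoice → the contract → the crate → the manuscript → the voucher → the report → the sample → the parcel.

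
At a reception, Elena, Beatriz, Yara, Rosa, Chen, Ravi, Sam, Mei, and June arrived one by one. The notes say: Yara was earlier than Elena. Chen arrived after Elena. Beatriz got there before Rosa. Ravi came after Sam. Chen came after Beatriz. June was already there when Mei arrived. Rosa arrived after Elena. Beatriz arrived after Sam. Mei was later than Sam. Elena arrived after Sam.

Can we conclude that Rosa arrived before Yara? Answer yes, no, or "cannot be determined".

Tracing the constraints gives Yara → Elena → Rosa, so Yara must come before Rosa.
That means Rosa cannot be before Yara.

no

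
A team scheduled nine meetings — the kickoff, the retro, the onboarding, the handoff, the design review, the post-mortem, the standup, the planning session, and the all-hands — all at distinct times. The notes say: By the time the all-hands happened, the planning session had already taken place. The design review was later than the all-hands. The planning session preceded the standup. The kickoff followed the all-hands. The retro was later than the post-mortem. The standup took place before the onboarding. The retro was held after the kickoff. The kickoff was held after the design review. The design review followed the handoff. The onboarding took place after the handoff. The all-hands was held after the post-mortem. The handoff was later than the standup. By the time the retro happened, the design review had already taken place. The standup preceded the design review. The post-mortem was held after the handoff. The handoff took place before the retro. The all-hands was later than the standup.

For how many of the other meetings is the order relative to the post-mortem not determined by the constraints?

Forced before the post-mortem: the handoff, the planning session, and the standup; forced after the post-mortem: the all-hands, the design review, the kickoff, and the retro.
That leaves the onboarding with no forced order relative to the post-mortem — 1.

1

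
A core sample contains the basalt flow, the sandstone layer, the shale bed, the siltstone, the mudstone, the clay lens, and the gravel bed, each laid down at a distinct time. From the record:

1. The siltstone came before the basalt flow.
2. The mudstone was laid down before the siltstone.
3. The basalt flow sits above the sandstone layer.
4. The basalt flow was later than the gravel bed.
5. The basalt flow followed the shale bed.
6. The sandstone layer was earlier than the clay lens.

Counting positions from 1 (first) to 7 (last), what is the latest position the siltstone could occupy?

The siltstone must come before the basalt flow — 1 layer forced after it.
Everything else can be placed before the siltstone in some valid order, so the siltstone can sit as late as position 7 − 1 = 6.

6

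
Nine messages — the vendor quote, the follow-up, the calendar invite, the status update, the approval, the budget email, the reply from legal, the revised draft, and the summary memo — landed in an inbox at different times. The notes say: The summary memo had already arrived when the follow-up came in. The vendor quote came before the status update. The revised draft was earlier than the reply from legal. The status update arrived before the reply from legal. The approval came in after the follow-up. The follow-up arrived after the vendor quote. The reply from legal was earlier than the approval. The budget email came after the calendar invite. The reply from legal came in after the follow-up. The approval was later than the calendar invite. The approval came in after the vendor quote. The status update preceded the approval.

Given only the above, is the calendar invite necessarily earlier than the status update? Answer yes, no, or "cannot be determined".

cannot be determined

No chain of stated constraints runs from the calendar invite to the status update, and none runs from the status update to the calendar invite either.
So the relative order of the calendar invite and the status update is not fixed by the given facts.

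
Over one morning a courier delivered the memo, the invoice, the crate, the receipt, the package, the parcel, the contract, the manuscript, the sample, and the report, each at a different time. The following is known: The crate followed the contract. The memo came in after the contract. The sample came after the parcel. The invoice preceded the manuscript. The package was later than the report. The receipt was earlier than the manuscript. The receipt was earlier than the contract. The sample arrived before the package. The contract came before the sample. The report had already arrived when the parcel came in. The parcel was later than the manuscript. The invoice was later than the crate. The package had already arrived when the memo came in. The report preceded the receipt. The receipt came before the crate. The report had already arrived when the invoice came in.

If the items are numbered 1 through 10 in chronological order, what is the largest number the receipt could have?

The receipt must come before the contract, the crate, the invoice, the manuscript, the memo, the package, the parcel, and the sample — 8 items forced after it.
Everything else can be placed before the receipt in some valid order, so the receipt can sit as late as position 10 − 8 = 2.

2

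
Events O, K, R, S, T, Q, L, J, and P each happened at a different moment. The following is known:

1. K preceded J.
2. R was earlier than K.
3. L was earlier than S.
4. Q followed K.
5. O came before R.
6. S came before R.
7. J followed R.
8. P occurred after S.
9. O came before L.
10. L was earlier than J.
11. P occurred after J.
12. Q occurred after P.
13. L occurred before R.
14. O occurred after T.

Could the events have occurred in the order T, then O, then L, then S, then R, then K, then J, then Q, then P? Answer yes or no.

no

The constraints require P before Q, but in the proposed sequence Q appears ahead of P. That one violation is enough.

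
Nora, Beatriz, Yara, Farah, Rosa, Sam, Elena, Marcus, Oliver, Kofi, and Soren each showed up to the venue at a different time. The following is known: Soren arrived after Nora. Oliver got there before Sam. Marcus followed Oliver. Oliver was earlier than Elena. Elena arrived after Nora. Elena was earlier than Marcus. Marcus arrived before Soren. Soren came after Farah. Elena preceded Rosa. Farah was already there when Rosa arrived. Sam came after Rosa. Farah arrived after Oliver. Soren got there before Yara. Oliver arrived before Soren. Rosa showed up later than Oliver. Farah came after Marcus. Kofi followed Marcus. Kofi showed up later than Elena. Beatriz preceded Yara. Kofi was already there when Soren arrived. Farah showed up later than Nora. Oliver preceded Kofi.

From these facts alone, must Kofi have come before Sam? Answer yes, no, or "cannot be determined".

cannot be determined

No chain of stated constraints runs from Kofi to Sam, and none runs from Sam to Kofi either.
So the relative order of Kofi and Sam is not fixed by the given facts.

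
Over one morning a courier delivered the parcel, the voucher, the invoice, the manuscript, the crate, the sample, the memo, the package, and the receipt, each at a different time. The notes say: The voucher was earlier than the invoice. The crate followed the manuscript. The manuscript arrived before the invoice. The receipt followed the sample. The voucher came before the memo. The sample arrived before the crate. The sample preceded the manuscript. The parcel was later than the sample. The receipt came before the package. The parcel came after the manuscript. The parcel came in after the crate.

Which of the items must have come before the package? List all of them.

the receipt, the sample

Directly stated before the package: the receipt.
The sample reaches the package via the sample → the receipt → the package.
No chain forces the memo (or any of the others) ahead of the package.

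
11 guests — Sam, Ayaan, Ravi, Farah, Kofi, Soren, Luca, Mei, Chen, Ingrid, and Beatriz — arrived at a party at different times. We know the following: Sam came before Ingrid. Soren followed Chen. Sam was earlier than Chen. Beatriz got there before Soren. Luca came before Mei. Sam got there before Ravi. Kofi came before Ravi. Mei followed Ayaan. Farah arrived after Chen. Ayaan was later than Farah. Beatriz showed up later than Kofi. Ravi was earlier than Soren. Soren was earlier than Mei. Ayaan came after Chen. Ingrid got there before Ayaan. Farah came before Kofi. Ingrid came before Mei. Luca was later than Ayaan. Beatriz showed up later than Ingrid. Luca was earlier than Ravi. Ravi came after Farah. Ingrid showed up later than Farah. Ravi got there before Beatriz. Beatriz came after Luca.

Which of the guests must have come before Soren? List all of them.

Ayaan, Beatriz, Chen, Farah, Ingrid, Kofi, Luca, Ravi, Sam

Directly stated before Soren: Beatriz, Chen, and Ravi.
Ayaan reaches Soren via Ayaan → Luca → Ravi → Soren.
Farah reaches Soren via Farah → Ravi → Soren.
Ingrid reaches Soren via Ingrid → Beatriz → Soren.
Likewise Kofi, Luca, and Sam each reach Soren by chaining the stated constraints.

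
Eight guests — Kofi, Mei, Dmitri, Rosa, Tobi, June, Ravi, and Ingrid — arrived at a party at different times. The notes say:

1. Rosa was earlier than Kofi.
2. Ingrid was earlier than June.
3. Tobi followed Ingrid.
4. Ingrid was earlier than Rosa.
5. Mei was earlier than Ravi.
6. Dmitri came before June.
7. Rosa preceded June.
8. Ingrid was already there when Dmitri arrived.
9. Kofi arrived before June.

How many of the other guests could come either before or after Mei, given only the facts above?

6

Forced after Mei: Ravi.
That leaves Dmitri, Ingrid, June, Kofi, Rosa, and Tobi with no forced order relative to Mei — 6.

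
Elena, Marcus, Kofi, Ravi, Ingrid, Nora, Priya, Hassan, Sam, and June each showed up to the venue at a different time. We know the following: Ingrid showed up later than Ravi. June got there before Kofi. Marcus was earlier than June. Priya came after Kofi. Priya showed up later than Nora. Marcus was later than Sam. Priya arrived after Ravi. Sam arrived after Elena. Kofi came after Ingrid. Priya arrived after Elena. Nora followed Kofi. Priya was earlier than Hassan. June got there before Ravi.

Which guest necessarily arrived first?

Elena

Elena has a chain of constraints placing them before every other guest, so Elena must be first.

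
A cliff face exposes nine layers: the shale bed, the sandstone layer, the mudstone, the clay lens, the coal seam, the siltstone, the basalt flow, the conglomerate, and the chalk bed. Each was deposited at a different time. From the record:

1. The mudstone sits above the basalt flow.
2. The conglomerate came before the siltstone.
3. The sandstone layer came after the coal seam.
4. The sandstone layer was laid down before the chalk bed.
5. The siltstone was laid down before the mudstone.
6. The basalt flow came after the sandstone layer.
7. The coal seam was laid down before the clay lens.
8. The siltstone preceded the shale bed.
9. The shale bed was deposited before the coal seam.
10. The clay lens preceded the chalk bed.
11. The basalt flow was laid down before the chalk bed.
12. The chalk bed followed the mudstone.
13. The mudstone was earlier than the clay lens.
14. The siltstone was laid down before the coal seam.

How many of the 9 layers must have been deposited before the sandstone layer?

4

Directly stated before the sandstone layer: the coal seam.
The conglomerate reaches the sandstone layer via the conglomerate → the siltstone → the coal seam → the sandstone layer.
The shale bed reaches the sandstone layer via the shale bed → the coal seam → the sandstone layer.
The siltstone reaches the sandstone layer via the siltstone → the coal seam → the sandstone layer.
No chain forces the clay lens (or any of the others) ahead of the sandstone layer.
That's the coal seam, the conglomerate, the shale bed, and the siltstone — 4 in all.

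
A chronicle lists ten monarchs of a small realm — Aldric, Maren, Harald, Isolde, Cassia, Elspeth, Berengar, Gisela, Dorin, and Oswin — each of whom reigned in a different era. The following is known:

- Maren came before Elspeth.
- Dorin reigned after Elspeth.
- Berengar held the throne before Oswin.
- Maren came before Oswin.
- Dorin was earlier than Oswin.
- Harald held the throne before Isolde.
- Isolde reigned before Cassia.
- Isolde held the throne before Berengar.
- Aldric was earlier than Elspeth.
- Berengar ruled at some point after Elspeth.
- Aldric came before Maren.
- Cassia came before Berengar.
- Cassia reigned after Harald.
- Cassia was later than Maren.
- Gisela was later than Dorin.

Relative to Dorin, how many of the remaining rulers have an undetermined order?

4

Forced before Dorin: Aldric, Elspeth, and Maren; forced after Dorin: Gisela and Oswin.
That leaves Berengar, Cassia, Harald, and Isolde with no forced order relative to Dorin — 4.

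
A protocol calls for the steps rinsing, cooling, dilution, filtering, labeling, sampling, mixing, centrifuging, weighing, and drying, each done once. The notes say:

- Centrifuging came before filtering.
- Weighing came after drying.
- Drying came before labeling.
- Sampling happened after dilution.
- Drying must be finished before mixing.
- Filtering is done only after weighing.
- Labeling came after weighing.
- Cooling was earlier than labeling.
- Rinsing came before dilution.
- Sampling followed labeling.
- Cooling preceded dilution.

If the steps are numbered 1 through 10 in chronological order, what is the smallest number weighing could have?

Drying must come before weighing — 1 forced predecessor.
Nothing else is forced ahead of weighing, so its earliest slot is position 1 + 1 = 2.

2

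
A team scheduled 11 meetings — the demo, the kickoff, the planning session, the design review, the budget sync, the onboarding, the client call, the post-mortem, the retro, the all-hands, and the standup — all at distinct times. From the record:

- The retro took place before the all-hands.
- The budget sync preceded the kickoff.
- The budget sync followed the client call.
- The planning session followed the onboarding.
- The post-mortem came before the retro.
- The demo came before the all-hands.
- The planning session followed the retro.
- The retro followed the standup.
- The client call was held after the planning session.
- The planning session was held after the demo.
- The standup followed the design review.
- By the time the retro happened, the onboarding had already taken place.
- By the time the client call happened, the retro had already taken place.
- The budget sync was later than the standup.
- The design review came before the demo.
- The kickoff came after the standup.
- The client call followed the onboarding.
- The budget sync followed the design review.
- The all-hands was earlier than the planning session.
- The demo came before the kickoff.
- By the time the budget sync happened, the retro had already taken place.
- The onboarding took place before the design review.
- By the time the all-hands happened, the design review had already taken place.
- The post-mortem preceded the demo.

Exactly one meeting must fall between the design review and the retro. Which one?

Tracing the constraints gives the design review → the standup → the retro, so the standup sits after the design review and before the retro.
No other meeting is forced both after the design review and before the retro.

the standup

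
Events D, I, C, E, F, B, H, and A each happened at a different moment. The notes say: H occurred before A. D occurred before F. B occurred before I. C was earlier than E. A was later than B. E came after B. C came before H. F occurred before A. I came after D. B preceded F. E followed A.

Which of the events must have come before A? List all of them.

B, C, D, F, H

Directly stated before A: B, F, and H.
C reaches A via C → H → A.
D reaches A via D → F → A.
No chain forces I (or any of the others) ahead of A.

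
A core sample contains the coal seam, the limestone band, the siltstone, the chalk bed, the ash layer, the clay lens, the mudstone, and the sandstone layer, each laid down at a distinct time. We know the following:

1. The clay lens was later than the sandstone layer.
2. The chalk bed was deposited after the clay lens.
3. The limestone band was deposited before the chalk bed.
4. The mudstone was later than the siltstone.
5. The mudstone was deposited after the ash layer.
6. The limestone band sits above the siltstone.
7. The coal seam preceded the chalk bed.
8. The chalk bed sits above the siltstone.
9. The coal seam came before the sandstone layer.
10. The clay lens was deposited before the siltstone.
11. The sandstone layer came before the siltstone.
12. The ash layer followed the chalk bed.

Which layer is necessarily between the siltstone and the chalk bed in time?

Tracing the constraints gives the siltstone → the limestone band → the chalk bed, so the limestone band sits after the siltstone and before the chalk bed.
No other layer is forced both after the siltstone and before the chalk bed.

the limestone band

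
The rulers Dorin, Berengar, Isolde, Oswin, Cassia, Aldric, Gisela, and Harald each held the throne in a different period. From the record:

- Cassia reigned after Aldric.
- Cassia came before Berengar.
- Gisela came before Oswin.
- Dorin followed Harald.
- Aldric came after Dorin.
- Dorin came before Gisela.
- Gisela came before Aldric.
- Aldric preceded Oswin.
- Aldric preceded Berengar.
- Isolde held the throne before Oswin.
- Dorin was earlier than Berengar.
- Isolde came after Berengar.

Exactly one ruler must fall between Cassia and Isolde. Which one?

Berengar

Tracing the constraints gives Cassia → Berengar → Isolde, so Berengar sits after Cassia and before Isolde.
No other ruler is forced both after Cassia and before Isolde.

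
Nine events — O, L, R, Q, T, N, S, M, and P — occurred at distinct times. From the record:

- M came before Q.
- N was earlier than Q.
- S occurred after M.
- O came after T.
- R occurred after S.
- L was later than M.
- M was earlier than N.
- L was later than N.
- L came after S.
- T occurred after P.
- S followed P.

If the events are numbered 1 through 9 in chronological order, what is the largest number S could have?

S must come before L and R — 2 events forced after it.
Everything else can be placed before S in some valid order, so S can sit as late as position 9 − 2 = 7.

7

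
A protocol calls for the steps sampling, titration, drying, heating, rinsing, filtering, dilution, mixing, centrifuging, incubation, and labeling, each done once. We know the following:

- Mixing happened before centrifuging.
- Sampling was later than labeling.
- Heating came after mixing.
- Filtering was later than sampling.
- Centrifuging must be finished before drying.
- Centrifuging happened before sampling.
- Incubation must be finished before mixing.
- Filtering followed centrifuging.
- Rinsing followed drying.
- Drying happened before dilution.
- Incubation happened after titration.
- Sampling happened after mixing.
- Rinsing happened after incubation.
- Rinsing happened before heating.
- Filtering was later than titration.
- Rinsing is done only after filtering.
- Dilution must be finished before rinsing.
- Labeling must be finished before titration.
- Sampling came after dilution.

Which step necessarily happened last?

Every other step has a chain of constraints placing it before heating, so heating is last.

heating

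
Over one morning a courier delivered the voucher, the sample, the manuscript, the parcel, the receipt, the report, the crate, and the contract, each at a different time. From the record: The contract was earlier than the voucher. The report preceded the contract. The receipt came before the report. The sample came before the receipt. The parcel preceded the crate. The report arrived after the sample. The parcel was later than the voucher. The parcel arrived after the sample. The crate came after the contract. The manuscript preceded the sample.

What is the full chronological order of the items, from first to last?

The constraints fix every adjacent pair, so only one ordering works:
the manuscript → the sample → the receipt → the report → the contract → the voucher → the parcel → the crate.

the manuscript, the sample, the receipt, the report, the contract, the voucher, the parcel, the crate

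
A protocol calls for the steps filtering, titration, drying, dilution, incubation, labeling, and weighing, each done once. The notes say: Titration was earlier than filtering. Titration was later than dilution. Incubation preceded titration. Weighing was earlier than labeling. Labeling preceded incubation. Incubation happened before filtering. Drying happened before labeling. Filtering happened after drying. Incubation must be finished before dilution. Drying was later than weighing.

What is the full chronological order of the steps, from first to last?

weighing, drying, labeling, incubation, dilution, titration, filtering

The constraints fix every adjacent pair, so only one ordering works:
weighing → drying → labeling → incubation → dilution → titration → filtering.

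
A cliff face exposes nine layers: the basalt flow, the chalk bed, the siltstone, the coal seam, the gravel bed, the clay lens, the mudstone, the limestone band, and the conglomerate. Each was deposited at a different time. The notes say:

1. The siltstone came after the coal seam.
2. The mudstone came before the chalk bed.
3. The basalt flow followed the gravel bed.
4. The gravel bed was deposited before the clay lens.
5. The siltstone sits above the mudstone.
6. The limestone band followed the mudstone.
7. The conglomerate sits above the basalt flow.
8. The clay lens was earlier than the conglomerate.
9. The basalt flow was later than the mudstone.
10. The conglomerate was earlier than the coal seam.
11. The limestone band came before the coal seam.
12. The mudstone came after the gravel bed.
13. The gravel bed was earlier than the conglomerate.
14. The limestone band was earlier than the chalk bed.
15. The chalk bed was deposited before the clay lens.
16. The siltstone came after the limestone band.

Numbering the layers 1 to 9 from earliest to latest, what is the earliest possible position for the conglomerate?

The basalt flow, the chalk bed, the clay lens, the gravel bed, the limestone band, and the mudstone must all come before the conglomerate — 6 forced predecessors.
Nothing else is forced ahead of the conglomerate, so its earliest slot is position 6 + 1 = 7.

7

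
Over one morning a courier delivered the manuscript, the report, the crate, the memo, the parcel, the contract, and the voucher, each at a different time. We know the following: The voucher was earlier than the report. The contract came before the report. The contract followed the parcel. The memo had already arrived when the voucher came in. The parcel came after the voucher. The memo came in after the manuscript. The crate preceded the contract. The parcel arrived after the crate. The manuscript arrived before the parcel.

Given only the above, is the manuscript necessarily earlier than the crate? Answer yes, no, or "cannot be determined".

cannot be determined

No chain of stated constraints runs from the manuscript to the crate, and none runs from the crate to the manuscript either.
So the relative order of the manuscript and the crate is not fixed by the given facts.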